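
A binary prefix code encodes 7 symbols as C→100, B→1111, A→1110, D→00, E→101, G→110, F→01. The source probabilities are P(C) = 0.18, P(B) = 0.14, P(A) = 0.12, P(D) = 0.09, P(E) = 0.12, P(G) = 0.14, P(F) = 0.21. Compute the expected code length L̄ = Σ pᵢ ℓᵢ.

L̄ = Σ pᵢ·ℓᵢ = 0.18·3 + 0.14·4 + 0.12·4 + 0.09·2 + 0.12·3 + 0.14·3 + 0.21·2 = 2.96 bits/symbol.

2.96 bits/symbol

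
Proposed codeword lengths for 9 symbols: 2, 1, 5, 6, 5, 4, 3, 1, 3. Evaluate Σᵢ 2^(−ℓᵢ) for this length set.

With common denominator 2^6 = 64: Σ 2^(−ℓᵢ) = 16/64 + 32/64 + 2/64 + 1/64 + 2/64 + 4/64 + 8/64 + 32/64 + 8/64 = 105/64 = 1.640625.

1.640625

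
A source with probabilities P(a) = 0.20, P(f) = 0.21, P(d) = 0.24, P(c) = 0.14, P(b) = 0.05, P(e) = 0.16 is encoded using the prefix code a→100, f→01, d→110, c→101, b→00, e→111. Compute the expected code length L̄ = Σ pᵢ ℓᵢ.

2.74 bits/symbol

L̄ = Σ pᵢ·ℓᵢ = 0.20·3 + 0.21·2 + 0.24·3 + 0.14·3 + 0.05·2 + 0.16·3 = 2.74 bits/symbol.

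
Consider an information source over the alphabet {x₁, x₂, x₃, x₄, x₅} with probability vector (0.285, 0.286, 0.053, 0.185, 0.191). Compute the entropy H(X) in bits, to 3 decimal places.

2.164 bits

H = −Σ pᵢ log₂ pᵢ.
−0.285·log₂(0.285) = 0.5161
−0.286·log₂(0.286) = 0.5165
−0.053·log₂(0.053) = 0.2246
−0.185·log₂(0.185) = 0.4504
−0.191·log₂(0.191) = 0.4562
Sum ≈ 2.1638 → 2.164 bits.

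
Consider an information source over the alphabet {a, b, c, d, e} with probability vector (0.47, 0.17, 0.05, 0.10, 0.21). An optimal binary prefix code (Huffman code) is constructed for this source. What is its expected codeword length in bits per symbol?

2 bits/symbol

Repeatedly combine the two least-probable nodes; the expected code length is the sum of the merged weights.
merge 1/20 + 1/10 → 3/20
merge 3/20 + 17/100 → 8/25
merge 21/100 + 8/25 → 53/100
merge 47/100 + 53/100 → 1
L = 3/20 + 8/25 + 53/100 + 1 = 2 bits/symbol.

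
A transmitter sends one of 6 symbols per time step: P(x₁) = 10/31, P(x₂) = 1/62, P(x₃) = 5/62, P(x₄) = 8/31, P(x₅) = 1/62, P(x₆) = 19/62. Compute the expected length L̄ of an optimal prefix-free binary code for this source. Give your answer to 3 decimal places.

Repeatedly combine the two least-probable nodes; the expected code length is the sum of the merged weights.
merge 1/62 + 1/62 → 1/31
merge 1/31 + 5/62 → 7/62
merge 7/62 + 8/31 → 23/62
merge 19/62 + 10/31 → 39/62
merge 23/62 + 39/62 → 1
L = 1/31 + 7/62 + 23/62 + 39/62 + 1 = 133/62 ≈ 2.145 bits/symbol.

2.145 bits/symbol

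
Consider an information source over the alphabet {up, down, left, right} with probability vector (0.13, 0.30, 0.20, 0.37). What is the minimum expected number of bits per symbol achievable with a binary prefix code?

Repeatedly combine the two least-probable nodes; the expected code length is the sum of the merged weights.
merge 13/100 + 1/5 → 33/100
merge 3/10 + 33/100 → 63/100
merge 37/100 + 63/100 → 1
L = 33/100 + 63/100 + 1 = 49/25 = 1.96 bits/symbol.

1.96 bits/symbol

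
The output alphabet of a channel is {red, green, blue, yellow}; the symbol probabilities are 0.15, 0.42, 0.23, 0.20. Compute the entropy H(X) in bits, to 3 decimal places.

1.888 bits

H = −Σ pᵢ log₂ pᵢ.
−0.15·log₂(0.15) = 0.4105
−0.42·log₂(0.42) = 0.5256
−0.23·log₂(0.23) = 0.4877
−0.20·log₂(0.20) = 0.4644
Sum ≈ 1.8882 → 1.888 bits.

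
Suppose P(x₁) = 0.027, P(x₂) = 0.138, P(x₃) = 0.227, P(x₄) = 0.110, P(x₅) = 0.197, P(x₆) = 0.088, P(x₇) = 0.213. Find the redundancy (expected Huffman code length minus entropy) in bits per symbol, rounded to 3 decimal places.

0.059 bits

Entropy H = −Σ p log₂ p ≈ 2.6164 bits.
Huffman merges: 27/1000+11/125→23/200; 11/100+23/200→9/40; 69/500+197/1000→67/200; 213/1000+9/40→219/500; 227/1000+67/200→281/500; 219/500+281/500→1. L = 107/40 ≈ 2.6750.
L − H = 2.6750 − 2.6164 = 0.059 bits.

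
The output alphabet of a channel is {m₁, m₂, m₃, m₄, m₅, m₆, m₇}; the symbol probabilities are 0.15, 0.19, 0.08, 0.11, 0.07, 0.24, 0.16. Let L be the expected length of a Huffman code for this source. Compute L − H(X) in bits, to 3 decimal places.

Entropy H = −Σ p log₂ p ≈ 2.6933 bits.
Huffman merges: 7/100+2/25→3/20; 11/100+3/20→13/50; 3/20+4/25→31/100; 19/100+6/25→43/100; 13/50+31/100→57/100; 43/100+57/100→1. L = 68/25 ≈ 2.7200.
L − H = 2.7200 − 2.6933 = 0.027 bits.

0.027 bits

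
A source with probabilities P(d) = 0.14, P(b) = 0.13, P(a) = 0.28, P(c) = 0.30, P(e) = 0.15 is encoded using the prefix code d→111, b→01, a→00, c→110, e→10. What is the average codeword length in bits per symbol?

2.44 bits/symbol

L̄ = Σ pᵢ·ℓᵢ = 0.14·3 + 0.13·2 + 0.28·2 + 0.30·3 + 0.15·2 = 2.44 bits/symbol.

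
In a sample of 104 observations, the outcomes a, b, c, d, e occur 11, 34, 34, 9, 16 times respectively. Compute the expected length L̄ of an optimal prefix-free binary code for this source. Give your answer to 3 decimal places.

2.192 bits/symbol

Probabilities are the counts divided by 104.
Repeatedly combine the two least-probable nodes; the expected code length is the sum of the merged weights.
merge 9/104 + 11/104 → 5/26
merge 2/13 + 5/26 → 9/26
merge 17/52 + 17/52 → 17/26
merge 9/26 + 17/26 → 1
L = 5/26 + 9/26 + 17/26 + 1 = 57/26 ≈ 2.192 bits/symbol.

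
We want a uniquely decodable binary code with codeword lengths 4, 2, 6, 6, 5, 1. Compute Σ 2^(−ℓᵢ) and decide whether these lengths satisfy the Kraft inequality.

With common denominator 2^6 = 64: Σ 2^(−ℓᵢ) = 4/64 + 16/64 + 1/64 + 1/64 + 2/64 + 32/64 = 56/64 = 0.875.
Kraft's inequality requires Σ ≤ 1; here Σ = 0.875 ≤ 1, so such a prefix code exists.

0.875; yes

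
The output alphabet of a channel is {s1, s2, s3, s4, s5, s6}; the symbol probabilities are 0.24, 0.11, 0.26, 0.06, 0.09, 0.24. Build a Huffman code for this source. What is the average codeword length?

Repeatedly combine the two least-probable nodes; the expected code length is the sum of the merged weights.
merge 3/50 + 9/100 → 3/20
merge 11/100 + 3/20 → 13/50
merge 6/25 + 6/25 → 12/25
merge 13/50 + 13/50 → 13/25
merge 12/25 + 13/25 → 1
L = 3/20 + 13/50 + 12/25 + 13/25 + 1 = 241/100 = 2.41 bits/symbol.

2.41 bits/symbol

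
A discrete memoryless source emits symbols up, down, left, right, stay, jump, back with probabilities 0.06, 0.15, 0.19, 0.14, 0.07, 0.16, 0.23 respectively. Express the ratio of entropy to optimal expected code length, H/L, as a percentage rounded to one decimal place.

Entropy H = −Σ p log₂ p ≈ 2.6857 bits.
Huffman merges: 3/50+7/100→13/100; 13/100+7/50→27/100; 3/20+4/25→31/100; 19/100+23/100→21/50; 27/100+31/100→29/50; 21/50+29/50→1. L = 271/100 ≈ 2.7100.
Efficiency = H/L = 2.6857/2.7100 = 99.1%.

99.1%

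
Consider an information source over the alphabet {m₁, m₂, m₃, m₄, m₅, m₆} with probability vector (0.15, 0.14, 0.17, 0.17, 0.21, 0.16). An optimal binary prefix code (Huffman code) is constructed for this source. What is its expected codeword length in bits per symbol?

Repeatedly combine the two least-probable nodes; the expected code length is the sum of the merged weights.
merge 7/50 + 3/20 → 29/100
merge 4/25 + 17/100 → 33/100
merge 17/100 + 21/100 → 19/50
merge 29/100 + 33/100 → 31/50
merge 19/50 + 31/50 → 1
L = 29/100 + 33/100 + 19/50 + 31/50 + 1 = 131/50 = 2.62 bits/symbol.

2.62 bits/symbol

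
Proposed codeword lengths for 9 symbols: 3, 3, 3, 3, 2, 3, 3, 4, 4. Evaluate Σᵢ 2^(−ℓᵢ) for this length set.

With common denominator 2^4 = 16: Σ 2^(−ℓᵢ) = 2/16 + 2/16 + 2/16 + 2/16 + 4/16 + 2/16 + 2/16 + 1/16 + 1/16 = 18/16 = 1.125.

1.125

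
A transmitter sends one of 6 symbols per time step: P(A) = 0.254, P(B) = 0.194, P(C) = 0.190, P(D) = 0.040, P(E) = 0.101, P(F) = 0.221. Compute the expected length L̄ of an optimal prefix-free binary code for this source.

Repeatedly combine the two least-probable nodes; the expected code length is the sum of the merged weights.
merge 1/25 + 101/1000 → 141/1000
merge 141/1000 + 19/100 → 331/1000
merge 97/500 + 221/1000 → 83/200
merge 127/500 + 331/1000 → 117/200
merge 83/200 + 117/200 → 1
L = 141/1000 + 331/1000 + 83/200 + 117/200 + 1 = 309/125 = 2.472 bits/symbol.

2.472 bits/symbol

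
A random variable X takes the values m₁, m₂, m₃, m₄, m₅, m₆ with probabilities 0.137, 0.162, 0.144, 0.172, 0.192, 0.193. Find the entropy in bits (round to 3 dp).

2.573 bits

H = −Σ pᵢ log₂ pᵢ.
−0.137·log₂(0.137) = 0.3929
−0.162·log₂(0.162) = 0.4254
−0.144·log₂(0.144) = 0.4026
−0.172·log₂(0.172) = 0.4368
−0.192·log₂(0.192) = 0.4571
−0.193·log₂(0.193) = 0.4581
Sum ≈ 2.5729 → 2.573 bits.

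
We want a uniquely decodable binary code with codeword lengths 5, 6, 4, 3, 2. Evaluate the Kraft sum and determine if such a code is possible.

0.484375; yes

With common denominator 2^6 = 64: Σ 2^(−ℓᵢ) = 2/64 + 1/64 + 4/64 + 8/64 + 16/64 = 31/64 = 0.484375.
Kraft's inequality requires Σ ≤ 1; here Σ = 0.484375 ≤ 1, so such a prefix code exists.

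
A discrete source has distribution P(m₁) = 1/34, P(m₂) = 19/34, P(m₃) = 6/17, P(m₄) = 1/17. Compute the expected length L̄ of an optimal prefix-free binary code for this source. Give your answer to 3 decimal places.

Repeatedly combine the two least-probable nodes; the expected code length is the sum of the merged weights.
merge 1/34 + 1/17 → 3/34
merge 3/34 + 6/17 → 15/34
merge 15/34 + 19/34 → 1
L = 3/34 + 15/34 + 1 = 26/17 ≈ 1.529 bits/symbol.

1.529 bits/symbol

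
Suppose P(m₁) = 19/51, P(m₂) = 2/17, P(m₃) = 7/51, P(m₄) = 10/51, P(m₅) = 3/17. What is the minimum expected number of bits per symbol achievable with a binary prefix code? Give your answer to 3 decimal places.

Repeatedly combine the two least-probable nodes; the expected code length is the sum of the merged weights.
merge 2/17 + 7/51 → 13/51
merge 3/17 + 10/51 → 19/51
merge 13/51 + 19/51 → 32/51
merge 19/51 + 32/51 → 1
L = 13/51 + 19/51 + 32/51 + 1 = 115/51 ≈ 2.255 bits/symbol.

2.255 bits/symbol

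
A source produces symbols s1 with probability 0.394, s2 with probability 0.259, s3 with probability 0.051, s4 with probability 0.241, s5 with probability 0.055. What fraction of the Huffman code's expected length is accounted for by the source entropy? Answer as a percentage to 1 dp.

Entropy H = −Σ p log₂ p ≈ 1.9781 bits.
Huffman merges: 51/1000+11/200→53/500; 53/500+241/1000→347/1000; 259/1000+347/1000→303/500; 197/500+303/500→1. L = 2059/1000 ≈ 2.0590.
Efficiency = H/L = 1.9781/2.0590 = 96.1%.

96.1%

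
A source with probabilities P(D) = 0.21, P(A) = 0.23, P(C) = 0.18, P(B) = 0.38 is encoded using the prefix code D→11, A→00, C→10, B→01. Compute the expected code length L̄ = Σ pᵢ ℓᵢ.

L̄ = Σ pᵢ·ℓᵢ = 0.21·2 + 0.23·2 + 0.18·2 + 0.38·2 = 2 bits/symbol.

2 bits/symbol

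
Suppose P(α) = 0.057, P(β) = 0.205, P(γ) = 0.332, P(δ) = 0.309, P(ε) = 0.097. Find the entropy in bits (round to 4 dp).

H = −Σ pᵢ log₂ pᵢ.
−0.057·log₂(0.057) = 0.2356
−0.205·log₂(0.205) = 0.4687
−0.332·log₂(0.332) = 0.5281
−0.309·log₂(0.309) = 0.5235
−0.097·log₂(0.097) = 0.3265
Sum ≈ 2.0824 → 2.0824 bits.

2.0824 bits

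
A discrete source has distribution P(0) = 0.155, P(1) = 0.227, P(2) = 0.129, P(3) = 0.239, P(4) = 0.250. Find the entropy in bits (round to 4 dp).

2.2772 bits

H = −Σ pᵢ log₂ pᵢ.
−0.155·log₂(0.155) = 0.4169
−0.227·log₂(0.227) = 0.4856
−0.129·log₂(0.129) = 0.3811
−0.239·log₂(0.239) = 0.4935
−0.250·log₂(0.250) = 0.5000
Sum ≈ 2.2772 → 2.2772 bits.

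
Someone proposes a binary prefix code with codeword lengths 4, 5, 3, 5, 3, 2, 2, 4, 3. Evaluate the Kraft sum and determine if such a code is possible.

1.0625; no

With common denominator 2^5 = 32: Σ 2^(−ℓᵢ) = 2/32 + 1/32 + 4/32 + 1/32 + 4/32 + 8/32 + 8/32 + 2/32 + 4/32 = 34/32 = 1.0625.
Kraft's inequality requires Σ ≤ 1; here Σ = 1.0625 > 1, so no such prefix code exists.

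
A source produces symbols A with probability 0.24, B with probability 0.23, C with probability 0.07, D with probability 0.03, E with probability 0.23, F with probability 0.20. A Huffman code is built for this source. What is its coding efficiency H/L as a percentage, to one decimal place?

Entropy H = −Σ p log₂ p ≈ 2.3542 bits.
Huffman merges: 3/100+7/100→1/10; 1/10+1/5→3/10; 23/100+23/100→23/50; 6/25+3/10→27/50; 23/50+27/50→1. L = 12/5 ≈ 2.4000.
Efficiency = H/L = 2.3542/2.4000 = 98.1%.

98.1%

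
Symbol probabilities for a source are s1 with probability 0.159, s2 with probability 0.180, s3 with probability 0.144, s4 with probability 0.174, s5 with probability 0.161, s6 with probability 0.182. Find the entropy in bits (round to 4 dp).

2.5803 bits

H = −Σ pᵢ log₂ pᵢ.
−0.159·log₂(0.159) = 0.4218
−0.180·log₂(0.180) = 0.4453
−0.144·log₂(0.144) = 0.4026
−0.174·log₂(0.174) = 0.4390
−0.161·log₂(0.161) = 0.4242
−0.182·log₂(0.182) = 0.4474
Sum ≈ 2.5803 → 2.5803 bits.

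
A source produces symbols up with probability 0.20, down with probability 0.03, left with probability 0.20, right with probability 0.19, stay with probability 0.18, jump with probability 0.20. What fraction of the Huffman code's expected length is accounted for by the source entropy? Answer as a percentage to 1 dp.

94.1%

Entropy H = −Σ p log₂ p ≈ 2.4455 bits.
Huffman merges: 3/100+9/50→21/100; 19/100+1/5→39/100; 1/5+1/5→2/5; 21/100+39/100→3/5; 2/5+3/5→1. L = 13/5 ≈ 2.6000.
Efficiency = H/L = 2.4455/2.6000 = 94.1%.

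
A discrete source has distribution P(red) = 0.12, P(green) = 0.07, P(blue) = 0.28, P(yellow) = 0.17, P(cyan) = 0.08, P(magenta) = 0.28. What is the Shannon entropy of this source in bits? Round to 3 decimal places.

H = −Σ pᵢ log₂ pᵢ.
−0.12·log₂(0.12) = 0.3671
−0.07·log₂(0.07) = 0.2686
−0.28·log₂(0.28) = 0.5142
−0.17·log₂(0.17) = 0.4346
−0.08·log₂(0.08) = 0.2915
−0.28·log₂(0.28) = 0.5142
Sum ≈ 2.3902 → 2.390 bits.

2.390 bits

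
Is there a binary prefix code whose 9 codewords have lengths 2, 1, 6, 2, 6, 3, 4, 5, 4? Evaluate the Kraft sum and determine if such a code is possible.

1.3125; no

With common denominator 2^6 = 64: Σ 2^(−ℓᵢ) = 16/64 + 32/64 + 1/64 + 16/64 + 1/64 + 8/64 + 4/64 + 2/64 + 4/64 = 84/64 = 1.3125.
Kraft's inequality requires Σ ≤ 1; here Σ = 1.3125 > 1, so no such prefix code exists.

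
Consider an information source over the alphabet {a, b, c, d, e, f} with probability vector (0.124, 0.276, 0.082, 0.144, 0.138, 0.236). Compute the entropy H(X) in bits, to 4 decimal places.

2.4704 bits

H = −Σ pᵢ log₂ pᵢ.
−0.124·log₂(0.124) = 0.3734
−0.276·log₂(0.276) = 0.5126
−0.082·log₂(0.082) = 0.2959
−0.144·log₂(0.144) = 0.4026
−0.138·log₂(0.138) = 0.3943
−0.236·log₂(0.236) = 0.4916
Sum ≈ 2.4704 → 2.4704 bits.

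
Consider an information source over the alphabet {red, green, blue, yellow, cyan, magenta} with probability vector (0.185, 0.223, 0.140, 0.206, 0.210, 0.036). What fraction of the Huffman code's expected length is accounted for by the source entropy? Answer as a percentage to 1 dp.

96.4%

Entropy H = −Σ p log₂ p ≈ 2.4453 bits.
Huffman merges: 9/250+7/50→22/125; 22/125+37/200→361/1000; 103/500+21/100→52/125; 223/1000+361/1000→73/125; 52/125+73/125→1. L = 2537/1000 ≈ 2.5370.
Efficiency = H/L = 2.4453/2.5370 = 96.4%.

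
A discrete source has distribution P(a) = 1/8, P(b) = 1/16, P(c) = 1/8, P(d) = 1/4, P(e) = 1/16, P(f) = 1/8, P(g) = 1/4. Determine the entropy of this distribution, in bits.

2.625 bits

Each probability is a power of 1/2, so log₂(1/p) is an integer.
H = Σ p·log₂(1/p) = 1/8·3 + 1/16·4 + 1/8·3 + 1/4·2 + 1/16·4 + 1/8·3 + 1/4·2 = 2.625 bits.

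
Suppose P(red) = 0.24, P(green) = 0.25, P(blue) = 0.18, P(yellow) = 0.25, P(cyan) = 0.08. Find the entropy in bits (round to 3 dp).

H = −Σ pᵢ log₂ pᵢ.
−0.24·log₂(0.24) = 0.4941
−0.25·log₂(0.25) = 0.5000
−0.18·log₂(0.18) = 0.4453
−0.25·log₂(0.25) = 0.5000
−0.08·log₂(0.08) = 0.2915
Sum ≈ 2.2310 → 2.231 bits.

2.231 bits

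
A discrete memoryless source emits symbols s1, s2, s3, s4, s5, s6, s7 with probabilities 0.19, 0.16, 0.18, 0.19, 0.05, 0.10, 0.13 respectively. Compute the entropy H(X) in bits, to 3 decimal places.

2.710 bits

H = −Σ pᵢ log₂ pᵢ.
−0.19·log₂(0.19) = 0.4552
−0.16·log₂(0.16) = 0.4230
−0.18·log₂(0.18) = 0.4453
−0.19·log₂(0.19) = 0.4552
−0.05·log₂(0.05) = 0.2161
−0.10·log₂(0.10) = 0.3322
−0.13·log₂(0.13) = 0.3826
Sum ≈ 2.7097 → 2.710 bits.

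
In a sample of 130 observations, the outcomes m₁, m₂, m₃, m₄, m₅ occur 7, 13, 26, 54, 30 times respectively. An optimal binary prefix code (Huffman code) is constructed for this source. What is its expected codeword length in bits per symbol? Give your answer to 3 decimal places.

Probabilities are the counts divided by 130.
Repeatedly combine the two least-probable nodes; the expected code length is the sum of the merged weights.
merge 7/130 + 1/10 → 2/13
merge 2/13 + 1/5 → 23/65
merge 3/13 + 23/65 → 38/65
merge 27/65 + 38/65 → 1
L = 2/13 + 23/65 + 38/65 + 1 = 136/65 ≈ 2.092 bits/symbol.

2.092 bits/symbol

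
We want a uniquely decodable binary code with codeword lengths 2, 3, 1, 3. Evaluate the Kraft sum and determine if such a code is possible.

1; yes

With common denominator 2^3 = 8: Σ 2^(−ℓᵢ) = 2/8 + 1/8 + 4/8 + 1/8 = 8/8 = 1.
Kraft's inequality requires Σ ≤ 1; here Σ = 1 ≤ 1, so such a prefix code exists.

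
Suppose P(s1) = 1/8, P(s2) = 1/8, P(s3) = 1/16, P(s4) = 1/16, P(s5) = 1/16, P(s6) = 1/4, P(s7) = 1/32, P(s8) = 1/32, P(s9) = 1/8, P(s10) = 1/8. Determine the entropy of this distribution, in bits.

3.0625 bits

Each probability is a power of 1/2, so log₂(1/p) is an integer.
H = Σ p·log₂(1/p) = 1/8·3 + 1/8·3 + 1/16·4 + 1/16·4 + 1/16·4 + 1/4·2 + 1/32·5 + 1/32·5 + 1/8·3 + 1/8·3 = 3.0625 bits.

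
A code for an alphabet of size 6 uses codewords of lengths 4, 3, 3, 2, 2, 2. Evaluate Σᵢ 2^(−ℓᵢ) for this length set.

With common denominator 2^4 = 16: Σ 2^(−ℓᵢ) = 1/16 + 2/16 + 2/16 + 4/16 + 4/16 + 4/16 = 17/16 = 1.0625.

1.0625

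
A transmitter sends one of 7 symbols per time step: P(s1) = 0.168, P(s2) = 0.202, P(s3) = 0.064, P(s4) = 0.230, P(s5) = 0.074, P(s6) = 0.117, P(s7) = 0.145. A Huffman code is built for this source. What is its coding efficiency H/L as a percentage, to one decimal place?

Entropy H = −Σ p log₂ p ≈ 2.6840 bits.
Huffman merges: 8/125+37/500→69/500; 117/1000+69/500→51/200; 29/200+21/125→313/1000; 101/500+23/100→54/125; 51/200+313/1000→71/125; 54/125+71/125→1. L = 1353/500 ≈ 2.7060.
Efficiency = H/L = 2.6840/2.7060 = 99.2%.

99.2%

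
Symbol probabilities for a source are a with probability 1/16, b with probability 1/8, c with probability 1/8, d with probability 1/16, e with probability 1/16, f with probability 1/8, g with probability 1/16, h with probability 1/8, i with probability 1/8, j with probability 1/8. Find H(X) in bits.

3.25 bits

Each probability is a power of 1/2, so log₂(1/p) is an integer.
H = Σ p·log₂(1/p) = 1/16·4 + 1/8·3 + 1/8·3 + 1/16·4 + 1/16·4 + 1/8·3 + 1/16·4 + 1/8·3 + 1/8·3 + 1/8·3 = 3.25 bits.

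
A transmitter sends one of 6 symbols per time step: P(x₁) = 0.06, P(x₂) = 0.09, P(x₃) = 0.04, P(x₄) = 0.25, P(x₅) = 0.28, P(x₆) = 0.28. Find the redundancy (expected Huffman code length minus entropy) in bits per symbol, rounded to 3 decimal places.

Entropy H = −Σ p log₂ p ≈ 2.2704 bits.
Huffman merges: 1/25+3/50→1/10; 9/100+1/10→19/100; 19/100+1/4→11/25; 7/25+7/25→14/25; 11/25+14/25→1. L = 229/100 ≈ 2.2900.
L − H = 2.2900 − 2.2704 = 0.020 bits.

0.020 bits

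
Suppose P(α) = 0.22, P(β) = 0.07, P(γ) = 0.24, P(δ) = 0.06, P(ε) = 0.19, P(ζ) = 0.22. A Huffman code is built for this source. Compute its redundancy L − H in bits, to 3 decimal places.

Entropy H = −Σ p log₂ p ≈ 2.4226 bits.
Huffman merges: 3/50+7/100→13/100; 13/100+19/100→8/25; 11/50+11/50→11/25; 6/25+8/25→14/25; 11/25+14/25→1. L = 49/20 ≈ 2.4500.
L − H = 2.4500 − 2.4226 = 0.027 bits.

0.027 bits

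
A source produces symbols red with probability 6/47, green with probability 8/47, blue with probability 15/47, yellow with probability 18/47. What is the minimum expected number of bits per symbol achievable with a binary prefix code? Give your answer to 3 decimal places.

1.915 bits/symbol

Repeatedly combine the two least-probable nodes; the expected code length is the sum of the merged weights.
merge 6/47 + 8/47 → 14/47
merge 14/47 + 15/47 → 29/47
merge 18/47 + 29/47 → 1
L = 14/47 + 29/47 + 1 = 90/47 ≈ 1.915 bits/symbol.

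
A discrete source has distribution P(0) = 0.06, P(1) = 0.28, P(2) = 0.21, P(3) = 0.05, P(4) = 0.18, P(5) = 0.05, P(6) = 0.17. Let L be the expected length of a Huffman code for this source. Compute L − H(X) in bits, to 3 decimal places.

0.047 bits

Entropy H = −Σ p log₂ p ≈ 2.5427 bits.
Huffman merges: 1/20+1/20→1/10; 3/50+1/10→4/25; 4/25+17/100→33/100; 9/50+21/100→39/100; 7/25+33/100→61/100; 39/100+61/100→1. L = 259/100 ≈ 2.5900.
L − H = 2.5900 − 2.5427 = 0.047 bits.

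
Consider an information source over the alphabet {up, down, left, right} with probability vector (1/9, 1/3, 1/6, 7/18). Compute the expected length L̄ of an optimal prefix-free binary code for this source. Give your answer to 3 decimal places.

1.889 bits/symbol

Repeatedly combine the two least-probable nodes; the expected code length is the sum of the merged weights.
merge 1/9 + 1/6 → 5/18
merge 5/18 + 1/3 → 11/18
merge 7/18 + 11/18 → 1
L = 5/18 + 11/18 + 1 = 17/9 ≈ 1.889 bits/symbol.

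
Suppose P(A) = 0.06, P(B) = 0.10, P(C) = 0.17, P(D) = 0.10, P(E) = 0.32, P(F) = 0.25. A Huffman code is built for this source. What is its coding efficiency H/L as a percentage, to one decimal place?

Entropy H = −Σ p log₂ p ≈ 2.3685 bits.
Huffman merges: 3/50+1/10→4/25; 1/10+4/25→13/50; 17/100+1/4→21/50; 13/50+8/25→29/50; 21/50+29/50→1. L = 121/50 ≈ 2.4200.
Efficiency = H/L = 2.3685/2.4200 = 97.9%.

97.9%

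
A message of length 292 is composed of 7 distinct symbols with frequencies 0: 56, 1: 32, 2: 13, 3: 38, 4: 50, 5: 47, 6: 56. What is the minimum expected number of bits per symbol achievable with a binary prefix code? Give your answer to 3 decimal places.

Probabilities are the counts divided by 292.
Repeatedly combine the two least-probable nodes; the expected code length is the sum of the merged weights.
merge 13/292 + 8/73 → 45/292
merge 19/146 + 45/292 → 83/292
merge 47/292 + 25/146 → 97/292
merge 14/73 + 14/73 → 28/73
merge 83/292 + 97/292 → 45/73
merge 28/73 + 45/73 → 1
L = 45/292 + 83/292 + 97/292 + 28/73 + 45/73 + 1 = 809/292 ≈ 2.771 bits/symbol.

2.771 bits/symbol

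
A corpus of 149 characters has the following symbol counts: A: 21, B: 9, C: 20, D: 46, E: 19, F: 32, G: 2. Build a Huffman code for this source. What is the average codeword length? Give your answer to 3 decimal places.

Probabilities are the counts divided by 149.
Repeatedly combine the two least-probable nodes; the expected code length is the sum of the merged weights.
merge 2/149 + 9/149 → 11/149
merge 11/149 + 19/149 → 30/149
merge 20/149 + 21/149 → 41/149
merge 30/149 + 32/149 → 62/149
merge 41/149 + 46/149 → 87/149
merge 62/149 + 87/149 → 1
L = 11/149 + 30/149 + 41/149 + 62/149 + 87/149 + 1 = 380/149 ≈ 2.550 bits/symbol.

2.550 bits/symbol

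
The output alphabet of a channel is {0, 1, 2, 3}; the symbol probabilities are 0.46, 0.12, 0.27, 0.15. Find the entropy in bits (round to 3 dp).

1.803 bits

H = −Σ pᵢ log₂ pᵢ.
−0.46·log₂(0.46) = 0.5153
−0.12·log₂(0.12) = 0.3671
−0.27·log₂(0.27) = 0.5100
−0.15·log₂(0.15) = 0.4105
Sum ≈ 1.8030 → 1.803 bits.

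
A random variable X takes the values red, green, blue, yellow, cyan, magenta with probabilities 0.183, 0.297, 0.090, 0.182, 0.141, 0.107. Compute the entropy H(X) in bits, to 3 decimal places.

H = −Σ pᵢ log₂ pᵢ.
−0.183·log₂(0.183) = 0.4484
−0.297·log₂(0.297) = 0.5202
−0.090·log₂(0.090) = 0.3127
−0.182·log₂(0.182) = 0.4474
−0.141·log₂(0.141) = 0.3985
−0.107·log₂(0.107) = 0.3450
Sum ≈ 2.4721 → 2.472 bits.

2.472 bits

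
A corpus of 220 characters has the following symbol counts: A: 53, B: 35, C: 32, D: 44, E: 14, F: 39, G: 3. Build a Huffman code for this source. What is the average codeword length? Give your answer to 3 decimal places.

2.636 bits/symbol

Probabilities are the counts divided by 220.
Repeatedly combine the two least-probable nodes; the expected code length is the sum of the merged weights.
merge 3/220 + 7/110 → 17/220
merge 17/220 + 8/55 → 49/220
merge 7/44 + 39/220 → 37/110
merge 1/5 + 49/220 → 93/220
merge 53/220 + 37/110 → 127/220
merge 93/220 + 127/220 → 1
L = 17/220 + 49/220 + 37/110 + 93/220 + 127/220 + 1 = 29/11 ≈ 2.636 bits/symbol.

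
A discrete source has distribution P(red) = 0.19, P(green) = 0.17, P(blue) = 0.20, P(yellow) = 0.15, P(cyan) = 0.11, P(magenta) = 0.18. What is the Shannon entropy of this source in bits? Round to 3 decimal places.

H = −Σ pᵢ log₂ pᵢ.
−0.19·log₂(0.19) = 0.4552
−0.17·log₂(0.17) = 0.4346
−0.20·log₂(0.20) = 0.4644
−0.15·log₂(0.15) = 0.4105
−0.11·log₂(0.11) = 0.3503
−0.18·log₂(0.18) = 0.4453
Sum ≈ 2.5603 → 2.560 bits.

2.560 bits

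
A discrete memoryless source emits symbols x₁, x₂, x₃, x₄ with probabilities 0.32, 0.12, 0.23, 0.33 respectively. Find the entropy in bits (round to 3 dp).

H = −Σ pᵢ log₂ pᵢ.
−0.32·log₂(0.32) = 0.5260
−0.12·log₂(0.12) = 0.3671
−0.23·log₂(0.23) = 0.4877
−0.33·log₂(0.33) = 0.5278
Sum ≈ 1.9086 → 1.909 bits.

1.909 bits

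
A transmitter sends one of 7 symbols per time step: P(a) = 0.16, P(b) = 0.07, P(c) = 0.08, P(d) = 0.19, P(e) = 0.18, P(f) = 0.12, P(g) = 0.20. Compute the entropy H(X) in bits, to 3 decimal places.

H = −Σ pᵢ log₂ pᵢ.
−0.16·log₂(0.16) = 0.4230
−0.07·log₂(0.07) = 0.2686
−0.08·log₂(0.08) = 0.2915
−0.19·log₂(0.19) = 0.4552
−0.18·log₂(0.18) = 0.4453
−0.12·log₂(0.12) = 0.3671
−0.20·log₂(0.20) = 0.4644
Sum ≈ 2.7151 → 2.715 bits.

2.715 bits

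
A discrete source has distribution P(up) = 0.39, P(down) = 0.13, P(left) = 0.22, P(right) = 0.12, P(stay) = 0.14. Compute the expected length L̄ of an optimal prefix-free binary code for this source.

Repeatedly combine the two least-probable nodes; the expected code length is the sum of the merged weights.
merge 3/25 + 13/100 → 1/4
merge 7/50 + 11/50 → 9/25
merge 1/4 + 9/25 → 61/100
merge 39/100 + 61/100 → 1
L = 1/4 + 9/25 + 61/100 + 1 = 111/50 = 2.22 bits/symbol.

2.22 bits/symbol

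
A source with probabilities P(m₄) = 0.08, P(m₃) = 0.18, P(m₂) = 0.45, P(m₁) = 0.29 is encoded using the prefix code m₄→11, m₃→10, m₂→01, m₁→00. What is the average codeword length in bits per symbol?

2 bits/symbol

L̄ = Σ pᵢ·ℓᵢ = 0.08·2 + 0.18·2 + 0.45·2 + 0.29·2 = 2 bits/symbol.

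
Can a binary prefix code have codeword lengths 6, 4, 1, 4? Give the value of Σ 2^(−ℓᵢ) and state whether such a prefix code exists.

With common denominator 2^6 = 64: Σ 2^(−ℓᵢ) = 1/64 + 4/64 + 32/64 + 4/64 = 41/64 = 0.640625.
Kraft's inequality requires Σ ≤ 1; here Σ = 0.640625 ≤ 1, so such a prefix code exists.

0.640625; yes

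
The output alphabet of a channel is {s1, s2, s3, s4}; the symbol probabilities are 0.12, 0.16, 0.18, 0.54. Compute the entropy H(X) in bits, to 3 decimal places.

1.715 bits

H = −Σ pᵢ log₂ pᵢ.
−0.12·log₂(0.12) = 0.3671
−0.16·log₂(0.16) = 0.4230
−0.18·log₂(0.18) = 0.4453
−0.54·log₂(0.54) = 0.4800
Sum ≈ 1.7154 → 1.715 bits.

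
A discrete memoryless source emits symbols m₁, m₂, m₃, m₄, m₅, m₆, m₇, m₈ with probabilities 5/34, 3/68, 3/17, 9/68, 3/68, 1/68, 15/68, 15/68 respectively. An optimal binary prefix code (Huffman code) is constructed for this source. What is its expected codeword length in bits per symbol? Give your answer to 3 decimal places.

Repeatedly combine the two least-probable nodes; the expected code length is the sum of the merged weights.
merge 1/68 + 3/68 → 1/17
merge 3/68 + 1/17 → 7/68
merge 7/68 + 9/68 → 4/17
merge 5/34 + 3/17 → 11/34
merge 15/68 + 15/68 → 15/34
merge 4/17 + 11/34 → 19/34
merge 15/34 + 19/34 → 1
L = 1/17 + 7/68 + 4/17 + 11/34 + 15/34 + 19/34 + 1 = 185/68 ≈ 2.721 bits/symbol.

2.721 bits/symbol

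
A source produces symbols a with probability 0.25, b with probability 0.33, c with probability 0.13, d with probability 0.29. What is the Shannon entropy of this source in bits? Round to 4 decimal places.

H = −Σ pᵢ log₂ pᵢ.
−0.25·log₂(0.25) = 0.5000
−0.33·log₂(0.33) = 0.5278
−0.13·log₂(0.13) = 0.3826
−0.29·log₂(0.29) = 0.5179
Sum ≈ 1.9284 → 1.9284 bits.

1.9284 bits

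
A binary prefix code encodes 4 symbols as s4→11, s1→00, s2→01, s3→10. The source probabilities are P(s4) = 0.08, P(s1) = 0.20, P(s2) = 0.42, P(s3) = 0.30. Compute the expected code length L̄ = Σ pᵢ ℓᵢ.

L̄ = Σ pᵢ·ℓᵢ = 0.08·2 + 0.20·2 + 0.42·2 + 0.30·2 = 2 bits/symbol.

2 bits/symbol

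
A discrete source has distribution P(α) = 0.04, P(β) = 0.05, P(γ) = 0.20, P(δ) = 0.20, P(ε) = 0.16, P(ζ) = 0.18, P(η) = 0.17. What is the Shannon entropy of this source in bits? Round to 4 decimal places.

2.6335 bits

H = −Σ pᵢ log₂ pᵢ.
−0.04·log₂(0.04) = 0.1858
−0.05·log₂(0.05) = 0.2161
−0.20·log₂(0.20) = 0.4644
−0.20·log₂(0.20) = 0.4644
−0.16·log₂(0.16) = 0.4230
−0.18·log₂(0.18) = 0.4453
−0.17·log₂(0.17) = 0.4346
Sum ≈ 2.6335 → 2.6335 bits.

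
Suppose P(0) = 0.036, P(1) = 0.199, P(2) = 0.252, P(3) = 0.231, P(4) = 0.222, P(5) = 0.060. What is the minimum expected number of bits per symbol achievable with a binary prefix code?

Repeatedly combine the two least-probable nodes; the expected code length is the sum of the merged weights.
merge 9/250 + 3/50 → 12/125
merge 12/125 + 199/1000 → 59/200
merge 111/500 + 231/1000 → 453/1000
merge 63/250 + 59/200 → 547/1000
merge 453/1000 + 547/1000 → 1
L = 12/125 + 59/200 + 453/1000 + 547/1000 + 1 = 2391/1000 = 2.391 bits/symbol.

2.391 bits/symbol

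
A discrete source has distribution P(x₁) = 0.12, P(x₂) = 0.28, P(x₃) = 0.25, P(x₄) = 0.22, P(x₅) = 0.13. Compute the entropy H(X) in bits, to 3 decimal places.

2.245 bits

H = −Σ pᵢ log₂ pᵢ.
−0.12·log₂(0.12) = 0.3671
−0.28·log₂(0.28) = 0.5142
−0.25·log₂(0.25) = 0.5000
−0.22·log₂(0.22) = 0.4806
−0.13·log₂(0.13) = 0.3826
Sum ≈ 2.2445 → 2.245 bits.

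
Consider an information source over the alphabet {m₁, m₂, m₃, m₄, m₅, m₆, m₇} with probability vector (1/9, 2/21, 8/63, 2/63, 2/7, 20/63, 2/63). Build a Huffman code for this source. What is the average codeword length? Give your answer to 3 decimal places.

Repeatedly combine the two least-probable nodes; the expected code length is the sum of the merged weights.
merge 2/63 + 2/63 → 4/63
merge 4/63 + 2/21 → 10/63
merge 1/9 + 8/63 → 5/21
merge 10/63 + 5/21 → 25/63
merge 2/7 + 20/63 → 38/63
merge 25/63 + 38/63 → 1
L = 4/63 + 10/63 + 5/21 + 25/63 + 38/63 + 1 = 155/63 ≈ 2.460 bits/symbol.

2.460 bits/symbol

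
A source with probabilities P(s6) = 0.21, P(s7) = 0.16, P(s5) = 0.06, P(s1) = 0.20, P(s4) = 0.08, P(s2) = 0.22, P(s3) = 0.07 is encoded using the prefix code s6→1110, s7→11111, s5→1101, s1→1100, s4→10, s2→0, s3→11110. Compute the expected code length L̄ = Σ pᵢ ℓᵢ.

3.41 bits/symbol

L̄ = Σ pᵢ·ℓᵢ = 0.21·4 + 0.16·5 + 0.06·4 + 0.20·4 + 0.08·2 + 0.22·1 + 0.07·5 = 3.41 bits/symbol.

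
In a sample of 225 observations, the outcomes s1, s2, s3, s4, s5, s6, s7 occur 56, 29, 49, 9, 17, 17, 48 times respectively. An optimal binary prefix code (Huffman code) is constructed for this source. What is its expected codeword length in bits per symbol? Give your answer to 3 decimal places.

2.627 bits/symbol

Probabilities are the counts divided by 225.
Repeatedly combine the two least-probable nodes; the expected code length is the sum of the merged weights.
merge 1/25 + 17/225 → 26/225
merge 17/225 + 26/225 → 43/225
merge 29/225 + 43/225 → 8/25
merge 16/75 + 49/225 → 97/225
merge 56/225 + 8/25 → 128/225
merge 97/225 + 128/225 → 1
L = 26/225 + 43/225 + 8/25 + 97/225 + 128/225 + 1 = 197/75 ≈ 2.627 bits/symbol.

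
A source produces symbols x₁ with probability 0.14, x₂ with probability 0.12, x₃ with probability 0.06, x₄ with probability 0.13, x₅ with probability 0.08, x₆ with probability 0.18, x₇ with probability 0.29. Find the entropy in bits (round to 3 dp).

H = −Σ pᵢ log₂ pᵢ.
−0.14·log₂(0.14) = 0.3971
−0.12·log₂(0.12) = 0.3671
−0.06·log₂(0.06) = 0.2435
−0.13·log₂(0.13) = 0.3826
−0.08·log₂(0.08) = 0.2915
−0.18·log₂(0.18) = 0.4453
−0.29·log₂(0.29) = 0.5179
Sum ≈ 2.6451 → 2.645 bits.

2.645 bits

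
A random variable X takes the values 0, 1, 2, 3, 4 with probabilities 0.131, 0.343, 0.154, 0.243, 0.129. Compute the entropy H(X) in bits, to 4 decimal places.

H = −Σ pᵢ log₂ pᵢ.
−0.131·log₂(0.131) = 0.3841
−0.343·log₂(0.343) = 0.5295
−0.154·log₂(0.154) = 0.4156
−0.243·log₂(0.243) = 0.4960
−0.129·log₂(0.129) = 0.3811
Sum ≈ 2.2064 → 2.2064 bits.

2.2064 bits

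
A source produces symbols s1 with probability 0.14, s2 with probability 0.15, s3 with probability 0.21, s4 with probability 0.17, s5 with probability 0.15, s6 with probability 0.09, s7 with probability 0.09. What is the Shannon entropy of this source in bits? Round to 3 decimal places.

H = −Σ pᵢ log₂ pᵢ.
−0.14·log₂(0.14) = 0.3971
−0.15·log₂(0.15) = 0.4105
−0.21·log₂(0.21) = 0.4728
−0.17·log₂(0.17) = 0.4346
−0.15·log₂(0.15) = 0.4105
−0.09·log₂(0.09) = 0.3127
−0.09·log₂(0.09) = 0.3127
Sum ≈ 2.7509 → 2.751 bits.

2.751 bits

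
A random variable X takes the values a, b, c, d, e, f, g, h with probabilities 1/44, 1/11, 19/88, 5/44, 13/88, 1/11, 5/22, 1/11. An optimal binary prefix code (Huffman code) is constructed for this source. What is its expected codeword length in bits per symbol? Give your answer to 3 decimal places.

2.852 bits/symbol

Repeatedly combine the two least-probable nodes; the expected code length is the sum of the merged weights.
merge 1/44 + 1/11 → 5/44
merge 1/11 + 1/11 → 2/11
merge 5/44 + 5/44 → 5/22
merge 13/88 + 2/11 → 29/88
merge 19/88 + 5/22 → 39/88
merge 5/22 + 29/88 → 49/88
merge 39/88 + 49/88 → 1
L = 5/44 + 2/11 + 5/22 + 29/88 + 39/88 + 49/88 + 1 = 251/88 ≈ 2.852 bits/symbol.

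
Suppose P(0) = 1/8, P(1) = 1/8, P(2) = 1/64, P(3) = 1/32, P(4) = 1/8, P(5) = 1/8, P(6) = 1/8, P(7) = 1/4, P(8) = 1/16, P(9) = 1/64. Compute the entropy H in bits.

2.96875 bits

Each probability is a power of 1/2, so log₂(1/p) is an integer.
H = Σ p·log₂(1/p) = 1/8·3 + 1/8·3 + 1/64·6 + 1/32·5 + 1/8·3 + 1/8·3 + 1/8·3 + 1/4·2 + 1/16·4 + 1/64·6 = 2.96875 bits.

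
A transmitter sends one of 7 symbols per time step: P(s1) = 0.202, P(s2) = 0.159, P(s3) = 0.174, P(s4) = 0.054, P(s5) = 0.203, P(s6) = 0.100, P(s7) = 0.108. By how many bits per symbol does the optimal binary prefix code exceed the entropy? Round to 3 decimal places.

Entropy H = −Σ p log₂ p ≈ 2.7003 bits.
Huffman merges: 27/500+1/10→77/500; 27/250+77/500→131/500; 159/1000+87/500→333/1000; 101/500+203/1000→81/200; 131/500+333/1000→119/200; 81/200+119/200→1. L = 2749/1000 ≈ 2.7490.
L − H = 2.7490 − 2.7003 = 0.049 bits.

0.049 bits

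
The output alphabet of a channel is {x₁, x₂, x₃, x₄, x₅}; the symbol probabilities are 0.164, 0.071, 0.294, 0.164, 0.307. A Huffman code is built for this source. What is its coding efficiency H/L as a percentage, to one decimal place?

Entropy H = −Σ p log₂ p ≈ 2.1687 bits.
Huffman merges: 71/1000+41/250→47/200; 41/250+47/200→399/1000; 147/500+307/1000→601/1000; 399/1000+601/1000→1. L = 447/200 ≈ 2.2350.
Efficiency = H/L = 2.1687/2.2350 = 97.0%.

97.0%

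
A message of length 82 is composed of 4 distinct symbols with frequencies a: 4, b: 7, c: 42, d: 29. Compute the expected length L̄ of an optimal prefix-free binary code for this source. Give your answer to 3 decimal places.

Probabilities are the counts divided by 82.
Repeatedly combine the two least-probable nodes; the expected code length is the sum of the merged weights.
merge 2/41 + 7/82 → 11/82
merge 11/82 + 29/82 → 20/41
merge 20/41 + 21/41 → 1
L = 11/82 + 20/41 + 1 = 133/82 ≈ 1.622 bits/symbol.

1.622 bits/symbol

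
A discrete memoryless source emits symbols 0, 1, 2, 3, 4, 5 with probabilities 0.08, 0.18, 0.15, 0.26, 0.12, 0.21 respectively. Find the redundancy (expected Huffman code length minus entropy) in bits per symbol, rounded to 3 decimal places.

0.037 bits

Entropy H = −Σ p log₂ p ≈ 2.4925 bits.
Huffman merges: 2/25+3/25→1/5; 3/20+9/50→33/100; 1/5+21/100→41/100; 13/50+33/100→59/100; 41/100+59/100→1. L = 253/100 ≈ 2.5300.
L − H = 2.5300 − 2.4925 = 0.037 bits.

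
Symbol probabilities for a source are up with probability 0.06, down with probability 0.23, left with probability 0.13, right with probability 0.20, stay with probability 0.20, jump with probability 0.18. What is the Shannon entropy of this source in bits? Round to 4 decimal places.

H = −Σ pᵢ log₂ pᵢ.
−0.06·log₂(0.06) = 0.2435
−0.23·log₂(0.23) = 0.4877
−0.13·log₂(0.13) = 0.3826
−0.20·log₂(0.20) = 0.4644
−0.20·log₂(0.20) = 0.4644
−0.18·log₂(0.18) = 0.4453
Sum ≈ 2.4879 → 2.4879 bits.

2.4879 bits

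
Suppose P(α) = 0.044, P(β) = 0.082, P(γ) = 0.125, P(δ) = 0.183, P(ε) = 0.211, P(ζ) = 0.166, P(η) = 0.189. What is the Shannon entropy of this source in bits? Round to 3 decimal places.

H = −Σ pᵢ log₂ pᵢ.
−0.044·log₂(0.044) = 0.1983
−0.082·log₂(0.082) = 0.2959
−0.125·log₂(0.125) = 0.3750
−0.183·log₂(0.183) = 0.4484
−0.211·log₂(0.211) = 0.4736
−0.166·log₂(0.166) = 0.4301
−0.189·log₂(0.189) = 0.4543
Sum ≈ 2.6755 → 2.675 bits.

2.675 bits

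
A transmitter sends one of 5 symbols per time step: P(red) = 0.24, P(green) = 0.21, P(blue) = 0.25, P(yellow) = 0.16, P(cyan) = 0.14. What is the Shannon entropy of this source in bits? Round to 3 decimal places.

2.287 bits

H = −Σ pᵢ log₂ pᵢ.
−0.24·log₂(0.24) = 0.4941
−0.21·log₂(0.21) = 0.4728
−0.25·log₂(0.25) = 0.5000
−0.16·log₂(0.16) = 0.4230
−0.14·log₂(0.14) = 0.3971
Sum ≈ 2.2871 → 2.287 bits.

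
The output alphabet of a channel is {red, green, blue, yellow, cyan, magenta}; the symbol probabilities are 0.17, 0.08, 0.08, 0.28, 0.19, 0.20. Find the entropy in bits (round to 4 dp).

H = −Σ pᵢ log₂ pᵢ.
−0.17·log₂(0.17) = 0.4346
−0.08·log₂(0.08) = 0.2915
−0.08·log₂(0.08) = 0.2915
−0.28·log₂(0.28) = 0.5142
−0.19·log₂(0.19) = 0.4552
−0.20·log₂(0.20) = 0.4644
Sum ≈ 2.4514 → 2.4514 bits.

2.4514 bits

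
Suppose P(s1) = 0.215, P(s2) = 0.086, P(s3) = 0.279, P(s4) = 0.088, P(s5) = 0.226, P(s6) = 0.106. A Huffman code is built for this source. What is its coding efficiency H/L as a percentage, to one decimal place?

Entropy H = −Σ p log₂ p ≈ 2.4317 bits.
Huffman merges: 43/500+11/125→87/500; 53/500+87/500→7/25; 43/200+113/500→441/1000; 279/1000+7/25→559/1000; 441/1000+559/1000→1. L = 1227/500 ≈ 2.4540.
Efficiency = H/L = 2.4317/2.4540 = 99.1%.

99.1%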